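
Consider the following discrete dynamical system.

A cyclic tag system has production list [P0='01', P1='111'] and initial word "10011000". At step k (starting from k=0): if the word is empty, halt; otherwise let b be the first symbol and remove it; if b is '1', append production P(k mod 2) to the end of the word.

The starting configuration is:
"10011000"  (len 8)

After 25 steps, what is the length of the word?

22

t=0: "10011000"  (len 8)
t=1: "001100001"  (len 9)
t=2: "01100001"  (len 8)
t=3: "1100001"  (len 7)
t=4: "100001111"  (len 9)
t=5: "0000111101"  (len 10)
t=6: "000111101"  (len 9)
t=7: "00111101"  (len 8)
t=8: "0111101"  (len 7)
t=9: "111101"  (len 6)
t=10: "11101111"  (len 8)
t=11: "110111101"  (len 9)
t=12: "10111101111"  (len 11)
t=13: "011110111101"  (len 12)
t=14: "11110111101"  (len 11)
t=15: "111011110101"  (len 12)
t=16: "11011110101111"  (len 14)
t=17: "101111010111101"  (len 15)
t=18: "01111010111101111"  (len 17)
t=19: "1111010111101111"  (len 16)
t=20: "111010111101111111"  (len 18)
t=21: "1101011110111111101"  (len 19)
t=22: "101011110111111101111"  (len 21)
t=23: "0101111011111110111101"  (len 22)
t=24: "101111011111110111101"  (len 21)
t=25: "0111101111111011110101"  (len 22)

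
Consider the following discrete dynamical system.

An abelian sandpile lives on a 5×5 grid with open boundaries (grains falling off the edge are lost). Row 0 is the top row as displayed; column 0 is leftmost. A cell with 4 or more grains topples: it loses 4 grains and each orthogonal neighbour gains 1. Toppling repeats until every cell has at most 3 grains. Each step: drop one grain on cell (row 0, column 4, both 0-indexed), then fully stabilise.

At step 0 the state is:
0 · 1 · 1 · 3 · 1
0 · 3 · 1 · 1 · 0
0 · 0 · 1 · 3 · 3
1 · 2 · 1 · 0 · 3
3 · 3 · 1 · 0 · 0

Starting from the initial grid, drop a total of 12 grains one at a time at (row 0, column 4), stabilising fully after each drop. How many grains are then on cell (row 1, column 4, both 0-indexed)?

0) 0 · 1 · 1 · 3 · 1
0 · 3 · 1 · 1 · 0
0 · 0 · 1 · 3 · 3
1 · 2 · 1 · 0 · 3
3 · 3 · 1 · 0 · 0
1) 0 · 1 · 1 · 3 · 2
0 · 3 · 1 · 1 · 0
0 · 0 · 1 · 3 · 3
1 · 2 · 1 · 0 · 3
3 · 3 · 1 · 0 · 0
2) 0 · 1 · 1 · 3 · 3
0 · 3 · 1 · 1 · 0
0 · 0 · 1 · 3 · 3
1 · 2 · 1 · 0 · 3
3 · 3 · 1 · 0 · 0
3) 0 · 1 · 2 · 0 · 1
0 · 3 · 1 · 2 · 1
0 · 0 · 1 · 3 · 3
1 · 2 · 1 · 0 · 3
3 · 3 · 1 · 0 · 0
4) 0 · 1 · 2 · 0 · 2
0 · 3 · 1 · 2 · 1
0 · 0 · 1 · 3 · 3
1 · 2 · 1 · 0 · 3
3 · 3 · 1 · 0 · 0
5) 0 · 1 · 2 · 0 · 3
0 · 3 · 1 · 2 · 1
0 · 0 · 1 · 3 · 3
1 · 2 · 1 · 0 · 3
3 · 3 · 1 · 0 · 0
6) 0 · 1 · 2 · 1 · 0
0 · 3 · 1 · 2 · 2
0 · 0 · 1 · 3 · 3
1 · 2 · 1 · 0 · 3
3 · 3 · 1 · 0 · 0
7) 0 · 1 · 2 · 1 · 1
0 · 3 · 1 · 2 · 2
0 · 0 · 1 · 3 · 3
1 · 2 · 1 · 0 · 3
3 · 3 · 1 · 0 · 0
8) 0 · 1 · 2 · 1 · 2
0 · 3 · 1 · 2 · 2
0 · 0 · 1 · 3 · 3
1 · 2 · 1 · 0 · 3
3 · 3 · 1 · 0 · 0
9) 0 · 1 · 2 · 1 · 3
0 · 3 · 1 · 2 · 2
0 · 0 · 1 · 3 · 3
1 · 2 · 1 · 0 · 3
3 · 3 · 1 · 0 · 0
10) 0 · 1 · 2 · 2 · 0
0 · 3 · 1 · 2 · 3
0 · 0 · 1 · 3 · 3
1 · 2 · 1 · 0 · 3
3 · 3 · 1 · 0 · 0
11) 0 · 1 · 2 · 2 · 1
0 · 3 · 1 · 2 · 3
0 · 0 · 1 · 3 · 3
1 · 2 · 1 · 0 · 3
3 · 3 · 1 · 0 · 0
12) 0 · 1 · 2 · 2 · 2
0 · 3 · 1 · 2 · 3
0 · 0 · 1 · 3 · 3
1 · 2 · 1 · 0 · 3
3 · 3 · 1 · 0 · 0

3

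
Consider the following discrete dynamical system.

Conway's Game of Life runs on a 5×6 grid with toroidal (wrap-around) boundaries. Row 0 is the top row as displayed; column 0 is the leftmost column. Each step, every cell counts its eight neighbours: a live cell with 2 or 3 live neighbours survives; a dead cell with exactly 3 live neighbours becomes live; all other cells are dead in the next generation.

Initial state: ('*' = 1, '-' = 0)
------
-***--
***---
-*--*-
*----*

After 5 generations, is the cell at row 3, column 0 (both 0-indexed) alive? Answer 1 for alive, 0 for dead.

0

gen 0: ------
-***--
***---
-*--*-
*----*
gen 1: ***---
*--*--
*-----
--*---
*----*
gen 2: --*---
*-*--*
-*----
**---*
*-*--*
gen 3: --**--
*-*---
--*---
--*--*
--*--*
gen 4: --**--
--*---
--**--
-***--
-**-*-
gen 5: ------
-*----
------
----*-
----*-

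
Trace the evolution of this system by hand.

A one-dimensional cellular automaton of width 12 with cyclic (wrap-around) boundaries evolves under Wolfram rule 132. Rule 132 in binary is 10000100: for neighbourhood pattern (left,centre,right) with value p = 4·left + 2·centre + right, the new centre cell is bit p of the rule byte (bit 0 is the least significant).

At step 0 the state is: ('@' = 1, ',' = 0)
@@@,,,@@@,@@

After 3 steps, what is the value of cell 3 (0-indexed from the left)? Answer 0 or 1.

0

0) @@@,,,@@@,@@
1) @@,,,,,@,,,@
2) @,,,,,,@,,,,
3) @,,,,,,@,,,,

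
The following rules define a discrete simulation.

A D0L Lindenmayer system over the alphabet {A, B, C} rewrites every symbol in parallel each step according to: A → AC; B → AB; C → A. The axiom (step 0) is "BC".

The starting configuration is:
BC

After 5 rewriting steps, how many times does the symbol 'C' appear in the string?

10

step 0: BC
step 1: ABA
step 2: ACABAC
step 3: ACAACABACA
step 4: ACAACACAACABACAAC
step 5: ACAACACAACAACACAACABACAACACA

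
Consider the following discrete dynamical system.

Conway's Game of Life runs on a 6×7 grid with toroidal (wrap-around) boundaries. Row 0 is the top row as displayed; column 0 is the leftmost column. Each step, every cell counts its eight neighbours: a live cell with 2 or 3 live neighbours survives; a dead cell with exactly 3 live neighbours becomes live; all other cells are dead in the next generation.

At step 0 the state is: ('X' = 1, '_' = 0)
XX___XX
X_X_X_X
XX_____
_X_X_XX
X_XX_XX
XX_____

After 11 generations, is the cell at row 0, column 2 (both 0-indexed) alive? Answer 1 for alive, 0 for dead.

gen 0: XX___XX
X_X_X_X
XX_____
_X_X_XX
X_XX_XX
XX_____
gen 1: __X__X_
__X____
___XX__
___X_X_
___X_X_
____X__
gen 2: ___X___
__X_X__
__XXX__
__XX_X_
___X_X_
___XXX_
gen 3: __X__X_
__X_X__
_X___X_
_____X_
_____XX
__XX_X_
gen 4: _XX__X_
_XXXXX_
____XX_
____XX_
_____XX
__XX_X_
gen 5: _____XX
_X____X
__X___X
_______
___X__X
_XXX_X_
gen 6: _X__XXX
______X
X______
_______
___XX__
X_XX_X_
gen 7: _XXXX__
______X
_______
_______
__XXX__
XXX____
gen 8: ___X___
__XX___
_______
___X___
__XX___
X______
gen 9: __XX___
__XX___
__XX___
__XX___
__XX___
__XX___
gen 10: _X__X__
_X__X__
_X__X__
_X__X__
_X__X__
_X__X__
gen 11: XXXXXX_
XXXXXX_
XXXXXX_
XXXXXX_
XXXXXX_
XXXXXX_

1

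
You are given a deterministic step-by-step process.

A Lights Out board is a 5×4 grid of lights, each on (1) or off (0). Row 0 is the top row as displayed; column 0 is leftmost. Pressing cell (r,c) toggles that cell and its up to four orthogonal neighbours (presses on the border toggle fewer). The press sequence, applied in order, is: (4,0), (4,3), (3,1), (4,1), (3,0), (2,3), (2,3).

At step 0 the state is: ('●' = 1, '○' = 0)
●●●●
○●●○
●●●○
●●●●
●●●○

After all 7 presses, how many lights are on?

9

step 0: ●●●●
○●●○
●●●○
●●●●
●●●○
step 1: ●●●●
○●●○
●●●○
○●●●
○○●○
step 2: ●●●●
○●●○
●●●○
○●●○
○○○●
step 3: ●●●●
○●●○
●○●○
●○○○
○●○●
step 4: ●●●●
○●●○
●○●○
●●○○
●○●●
step 5: ●●●●
○●●○
○○●○
○○○○
○○●●
step 6: ●●●●
○●●●
○○○●
○○○●
○○●●
step 7: ●●●●
○●●○
○○●○
○○○○
○○●●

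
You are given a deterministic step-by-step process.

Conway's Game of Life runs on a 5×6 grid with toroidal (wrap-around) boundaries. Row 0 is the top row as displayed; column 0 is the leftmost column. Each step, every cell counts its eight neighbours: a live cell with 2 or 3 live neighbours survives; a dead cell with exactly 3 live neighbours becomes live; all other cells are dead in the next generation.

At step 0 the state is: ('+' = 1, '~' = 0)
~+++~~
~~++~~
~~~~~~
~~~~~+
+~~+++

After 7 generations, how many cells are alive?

t=0: ~+++~~
~~++~~
~~~~~~
~~~~~+
+~~+++
t=1: ++~~~+
~+~+~~
~~~~~~
+~~~~+
++~+~+
t=2: ~~~~~+
~++~~~
+~~~~~
~+~~++
~~+~~~
t=3: ~++~~~
++~~~~
+~+~~+
++~~~+
+~~~++
t=4: ~~+~~~
~~~~~+
~~+~~~
~~~~~~
~~+~+~
t=5: ~~~+~~
~~~~~~
~~~~~~
~~~+~~
~~~+~~
t=6: ~~~~~~
~~~~~~
~~~~~~
~~~~~~
~~+++~
t=7: ~~~+~~
~~~~~~
~~~~~~
~~~+~~
~~~+~~

3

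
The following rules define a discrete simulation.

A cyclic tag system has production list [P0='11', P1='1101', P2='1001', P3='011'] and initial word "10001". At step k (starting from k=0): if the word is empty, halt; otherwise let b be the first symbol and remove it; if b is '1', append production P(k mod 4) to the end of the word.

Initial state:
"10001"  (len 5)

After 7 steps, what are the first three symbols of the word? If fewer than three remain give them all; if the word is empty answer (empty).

111

step 0: "10001"  (len 5)
step 1: "000111"  (len 6)
step 2: "00111"  (len 5)
step 3: "0111"  (len 4)
step 4: "111"  (len 3)
step 5: "1111"  (len 4)
step 6: "1111101"  (len 7)
step 7: "1111011001"  (len 10)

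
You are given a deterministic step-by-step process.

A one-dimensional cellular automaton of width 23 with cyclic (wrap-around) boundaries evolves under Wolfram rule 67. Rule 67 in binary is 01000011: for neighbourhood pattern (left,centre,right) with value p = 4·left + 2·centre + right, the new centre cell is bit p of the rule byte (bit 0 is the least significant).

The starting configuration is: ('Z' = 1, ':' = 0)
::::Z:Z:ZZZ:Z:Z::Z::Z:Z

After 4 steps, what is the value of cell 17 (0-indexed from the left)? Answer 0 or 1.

step 0: ::::Z:Z:ZZZ:Z:Z::Z::Z:Z
step 1: :ZZZ::::::Z:::::Z::Z:::
step 2: Z::Z:ZZZZZ::ZZZZ::Z::ZZ
step 3: Z:Z::::::Z:Z:::Z:Z::Z::
step 4: ::::ZZZZZ::::ZZ::::Z::Z

0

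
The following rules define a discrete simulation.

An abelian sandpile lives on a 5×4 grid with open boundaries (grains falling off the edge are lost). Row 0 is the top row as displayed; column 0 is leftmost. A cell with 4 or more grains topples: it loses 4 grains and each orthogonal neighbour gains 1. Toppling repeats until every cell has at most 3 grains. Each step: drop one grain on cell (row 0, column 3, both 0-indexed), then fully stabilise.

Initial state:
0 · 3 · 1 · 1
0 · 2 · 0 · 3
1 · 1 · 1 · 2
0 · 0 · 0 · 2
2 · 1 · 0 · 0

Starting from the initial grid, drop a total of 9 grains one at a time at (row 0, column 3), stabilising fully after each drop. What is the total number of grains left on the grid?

0) 0 · 3 · 1 · 1
0 · 2 · 0 · 3
1 · 1 · 1 · 2
0 · 0 · 0 · 2
2 · 1 · 0 · 0
1) 0 · 3 · 1 · 2
0 · 2 · 0 · 3
1 · 1 · 1 · 2
0 · 0 · 0 · 2
2 · 1 · 0 · 0
2) 0 · 3 · 1 · 3
0 · 2 · 0 · 3
1 · 1 · 1 · 2
0 · 0 · 0 · 2
2 · 1 · 0 · 0
3) 0 · 3 · 2 · 1
0 · 2 · 1 · 0
1 · 1 · 1 · 3
0 · 0 · 0 · 2
2 · 1 · 0 · 0
4) 0 · 3 · 2 · 2
0 · 2 · 1 · 0
1 · 1 · 1 · 3
0 · 0 · 0 · 2
2 · 1 · 0 · 0
5) 0 · 3 · 2 · 3
0 · 2 · 1 · 0
1 · 1 · 1 · 3
0 · 0 · 0 · 2
2 · 1 · 0 · 0
6) 0 · 3 · 3 · 0
0 · 2 · 1 · 1
1 · 1 · 1 · 3
0 · 0 · 0 · 2
2 · 1 · 0 · 0
7) 0 · 3 · 3 · 1
0 · 2 · 1 · 1
1 · 1 · 1 · 3
0 · 0 · 0 · 2
2 · 1 · 0 · 0
8) 0 · 3 · 3 · 2
0 · 2 · 1 · 1
1 · 1 · 1 · 3
0 · 0 · 0 · 2
2 · 1 · 0 · 0
9) 0 · 3 · 3 · 3
0 · 2 · 1 · 1
1 · 1 · 1 · 3
0 · 0 · 0 · 2
2 · 1 · 0 · 0

24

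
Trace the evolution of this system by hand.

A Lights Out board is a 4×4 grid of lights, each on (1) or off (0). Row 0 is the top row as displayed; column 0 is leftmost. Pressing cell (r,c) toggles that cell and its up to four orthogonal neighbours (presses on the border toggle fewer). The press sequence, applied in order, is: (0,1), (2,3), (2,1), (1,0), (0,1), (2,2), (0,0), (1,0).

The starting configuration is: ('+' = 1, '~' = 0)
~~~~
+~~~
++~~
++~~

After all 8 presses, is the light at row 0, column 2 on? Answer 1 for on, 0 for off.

0

0) ~~~~
+~~~
++~~
++~~
1) +++~
++~~
++~~
++~~
2) +++~
++~+
++++
++~+
3) +++~
+~~+
~~~+
+~~+
4) ~++~
~+~+
+~~+
+~~+
5) +~~~
~~~+
+~~+
+~~+
6) +~~~
~~++
+++~
+~++
7) ~+~~
+~++
+++~
+~++
8) ++~~
~+++
~++~
+~++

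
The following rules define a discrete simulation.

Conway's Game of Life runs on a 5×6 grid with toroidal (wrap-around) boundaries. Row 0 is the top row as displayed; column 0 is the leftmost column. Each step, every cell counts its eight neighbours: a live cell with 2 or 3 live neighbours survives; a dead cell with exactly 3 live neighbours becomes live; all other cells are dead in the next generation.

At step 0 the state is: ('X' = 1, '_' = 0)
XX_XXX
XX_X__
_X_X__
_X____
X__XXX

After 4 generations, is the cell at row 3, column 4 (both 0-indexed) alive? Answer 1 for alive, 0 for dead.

1

0) XX_XXX
XX_X__
_X_X__
_X____
X__XXX
1) ______
___X__
_X____
_X_X_X
___X__
2) ______
______
X___X_
X___X_
__X_X_
3) ______
______
______
_X__X_
___X_X
4) ______
______
______
____X_
____X_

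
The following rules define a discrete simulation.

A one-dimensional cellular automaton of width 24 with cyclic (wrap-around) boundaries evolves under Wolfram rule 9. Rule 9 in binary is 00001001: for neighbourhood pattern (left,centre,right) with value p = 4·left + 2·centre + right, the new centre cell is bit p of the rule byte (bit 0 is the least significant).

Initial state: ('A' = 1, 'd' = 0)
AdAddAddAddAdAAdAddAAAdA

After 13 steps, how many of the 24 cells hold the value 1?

0) AdAddAddAddAdAAdAddAAAdA
1) dddddddddddddAdddddAdddA
2) dAAAAAAAAAAAdddAAAdddAdd
3) dAdddddddddddAdAdddAdddA
4) dddAAAAAAAAAdddddAdddAdd
5) AAdAdddddddddAAAdddAdddA
6) dddddAAAAAAAdAdddAdddAdA
7) dAAAdAdddddddddAdddAdddd
8) dAdddddAAAAAAAdddAdddAAA
9) dddAAAdAdddddddAdddAdAdd
10) AAdAdddddAAAAAdddAdddddA
11) dddddAAAdAdddddAdddAAAdA
12) dAAAdAdddddAAAdddAdAdddd
13) dAdddddAAAdAdddAdddddAAA

9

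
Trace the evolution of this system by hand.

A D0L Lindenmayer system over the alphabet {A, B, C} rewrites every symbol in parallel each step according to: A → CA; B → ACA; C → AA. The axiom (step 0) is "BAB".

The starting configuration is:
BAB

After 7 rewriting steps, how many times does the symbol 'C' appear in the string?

171

step 0: BAB
step 1: ACACAACA
step 2: CAAACAAACACAAACA
step 3: AACACACAAACACACAAACAAACACACAAACA
step 4: CACAAACAAACAAACACACAAACAAACAAACACACAAACACACAAACAAACAAACACACAAACA
step 5: AACAAACACACAAACACACAAACACACAAACAAACAAACACACAAACACACAAACACA…CACACAAACAAACAAACACACAAACACACAAACACACAAACAAACAAACACACAAACA  (len 128)
step 6: CACAAACACACAAACAAACAAACACACAAACAAACAAACACACAAACAAACAAACACA…CACACAAACAAACAAACACACAAACACACAAACACACAAACAAACAAACACACAAACA  (len 256)
step 7: AACAAACACACAAACAAACAAACACACAAACACACAAACACACAAACAAACAAACACA…CACACAAACAAACAAACACACAAACACACAAACACACAAACAAACAAACACACAAACA  (len 512)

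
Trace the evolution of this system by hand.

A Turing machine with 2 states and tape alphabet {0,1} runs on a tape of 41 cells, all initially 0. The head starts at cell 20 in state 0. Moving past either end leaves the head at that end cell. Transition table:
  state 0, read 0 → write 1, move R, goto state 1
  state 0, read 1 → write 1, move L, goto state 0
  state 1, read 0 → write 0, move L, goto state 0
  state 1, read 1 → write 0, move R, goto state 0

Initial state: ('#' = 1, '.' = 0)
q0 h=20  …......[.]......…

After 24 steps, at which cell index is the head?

24

0) q0 h=20  …......[.]......…
1) q1 h=21  ….....#[.]......…
2) q0 h=20  …......[#]......…
3) q0 h=19  …......[.]#.....…
4) q1 h=20  ….....#[#]......…
5) q0 h=21  …....#.[.]......…
6) q1 h=22  …...#.#[.]......…
7) q0 h=21  …....#.[#]......…
8) q0 h=20  ….....#[.]#.....…
9) q1 h=21  …....##[#]......…
10) q0 h=22  …...##.[.]......…
11) q1 h=23  …..##.#[.]......…
12) q0 h=22  …...##.[#]......…
13) q0 h=21  …....##[.]#.....…
14) q1 h=22  …...###[#]......…
15) q0 h=23  …..###.[.]......…
16) q1 h=24  ….###.#[.]......…
17) q0 h=23  …..###.[#]......…
18) q0 h=22  …...###[.]#.....…
19) q1 h=23  …..####[#]......…
20) q0 h=24  ….####.[.]......…
21) q1 h=25  …####.#[.]......…
22) q0 h=24  ….####.[#]......…
23) q0 h=23  …..####[.]#.....…
24) q1 h=24  ….#####[#]......…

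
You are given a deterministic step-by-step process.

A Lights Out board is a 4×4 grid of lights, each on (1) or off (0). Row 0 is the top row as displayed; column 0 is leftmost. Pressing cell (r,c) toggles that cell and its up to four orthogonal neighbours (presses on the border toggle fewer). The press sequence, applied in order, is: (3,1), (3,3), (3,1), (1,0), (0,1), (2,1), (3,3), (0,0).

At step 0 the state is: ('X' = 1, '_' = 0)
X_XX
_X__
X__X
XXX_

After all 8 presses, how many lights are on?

7

[0] X_XX
_X__
X__X
XXX_
[1] X_XX
_X__
XX_X
____
[2] X_XX
_X__
XX__
__XX
[3] X_XX
_X__
X___
XX_X
[4] __XX
X___
____
XX_X
[5] XX_X
XX__
____
XX_X
[6] XX_X
X___
XXX_
X__X
[7] XX_X
X___
XXXX
X_X_
[8] ___X
____
XXXX
X_X_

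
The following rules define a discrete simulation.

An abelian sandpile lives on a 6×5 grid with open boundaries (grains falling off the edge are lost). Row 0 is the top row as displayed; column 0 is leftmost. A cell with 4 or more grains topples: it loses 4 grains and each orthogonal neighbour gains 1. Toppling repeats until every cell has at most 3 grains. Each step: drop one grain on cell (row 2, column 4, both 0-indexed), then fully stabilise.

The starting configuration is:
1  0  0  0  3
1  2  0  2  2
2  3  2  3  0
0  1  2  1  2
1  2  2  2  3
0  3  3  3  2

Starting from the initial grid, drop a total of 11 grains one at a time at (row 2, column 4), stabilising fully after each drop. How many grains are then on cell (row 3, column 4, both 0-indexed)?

step 0: 1  0  0  0  3
1  2  0  2  2
2  3  2  3  0
0  1  2  1  2
1  2  2  2  3
0  3  3  3  2
step 1: 1  0  0  0  3
1  2  0  2  2
2  3  2  3  1
0  1  2  1  2
1  2  2  2  3
0  3  3  3  2
step 2: 1  0  0  0  3
1  2  0  2  2
2  3  2  3  2
0  1  2  1  2
1  2  2  2  3
0  3  3  3  2
step 3: 1  0  0  0  3
1  2  0  2  2
2  3  2  3  3
0  1  2  1  2
1  2  2  2  3
0  3  3  3  2
step 4: 1  0  0  0  3
1  2  0  3  3
2  3  3  0  1
0  1  2  2  3
1  2  2  2  3
0  3  3  3  2
step 5: 1  0  0  0  3
1  2  0  3  3
2  3  3  0  2
0  1  2  2  3
1  2  2  2  3
0  3  3  3  2
step 6: 1  0  0  0  3
1  2  0  3  3
2  3  3  0  3
0  1  2  2  3
1  2  2  2  3
0  3  3  3  2
step 7: 1  0  0  2  0
1  2  1  0  2
2  3  3  2  2
0  1  2  3  1
1  2  2  3  0
0  3  3  3  3
step 8: 1  0  0  2  0
1  2  1  0  2
2  3  3  2  3
0  1  2  3  1
1  2  2  3  0
0  3  3  3  3
step 9: 1  0  0  2  0
1  2  1  0  3
2  3  3  3  0
0  1  2  3  2
1  2  2  3  0
0  3  3  3  3
step 10: 1  0  0  2  0
1  2  1  0  3
2  3  3  3  1
0  1  2  3  2
1  2  2  3  0
0  3  3  3  3
step 11: 1  0  0  2  0
1  2  1  0  3
2  3  3  3  2
0  1  2  3  2
1  2  2  3  0
0  3  3  3  3

2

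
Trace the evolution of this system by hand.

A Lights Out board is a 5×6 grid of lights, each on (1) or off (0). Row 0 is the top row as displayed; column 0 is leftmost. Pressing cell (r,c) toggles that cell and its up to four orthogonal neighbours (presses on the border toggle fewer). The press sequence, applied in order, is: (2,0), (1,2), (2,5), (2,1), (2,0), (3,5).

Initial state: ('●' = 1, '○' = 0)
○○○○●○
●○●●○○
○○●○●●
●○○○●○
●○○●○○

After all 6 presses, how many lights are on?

13

k=0  ○○○○●○
●○●●○○
○○●○●●
●○○○●○
●○○●○○
k=1  ○○○○●○
○○●●○○
●●●○●●
○○○○●○
●○○●○○
k=2  ○○●○●○
○●○○○○
●●○○●●
○○○○●○
●○○●○○
k=3  ○○●○●○
○●○○○●
●●○○○○
○○○○●●
●○○●○○
k=4  ○○●○●○
○○○○○●
○○●○○○
○●○○●●
●○○●○○
k=5  ○○●○●○
●○○○○●
●●●○○○
●●○○●●
●○○●○○
k=6  ○○●○●○
●○○○○●
●●●○○●
●●○○○○
●○○●○●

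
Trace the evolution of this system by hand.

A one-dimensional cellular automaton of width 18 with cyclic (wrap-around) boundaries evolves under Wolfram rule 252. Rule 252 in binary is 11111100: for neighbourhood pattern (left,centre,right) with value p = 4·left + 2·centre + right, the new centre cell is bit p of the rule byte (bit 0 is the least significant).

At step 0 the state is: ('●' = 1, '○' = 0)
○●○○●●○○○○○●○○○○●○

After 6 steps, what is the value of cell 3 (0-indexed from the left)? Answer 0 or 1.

1

step 0: ○●○○●●○○○○○●○○○○●○
step 1: ○●●○●●●○○○○●●○○○●●
step 2: ●●●●●●●●○○○●●●○○●●
step 3: ●●●●●●●●●○○●●●●○●●
step 4: ●●●●●●●●●●○●●●●●●●
step 5: ●●●●●●●●●●●●●●●●●●
step 6: ●●●●●●●●●●●●●●●●●●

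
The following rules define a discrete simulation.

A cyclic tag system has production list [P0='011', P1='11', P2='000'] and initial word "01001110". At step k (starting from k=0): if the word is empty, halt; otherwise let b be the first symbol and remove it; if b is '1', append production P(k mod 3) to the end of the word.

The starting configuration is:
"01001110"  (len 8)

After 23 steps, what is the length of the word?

0) "01001110"  (len 8)
1) "1001110"  (len 7)
2) "00111011"  (len 8)
3) "0111011"  (len 7)
4) "111011"  (len 6)
5) "1101111"  (len 7)
6) "101111000"  (len 9)
7) "01111000011"  (len 11)
8) "1111000011"  (len 10)
9) "111000011000"  (len 12)
10) "11000011000011"  (len 14)
11) "100001100001111"  (len 15)
12) "00001100001111000"  (len 17)
13) "0001100001111000"  (len 16)
14) "001100001111000"  (len 15)
15) "01100001111000"  (len 14)
16) "1100001111000"  (len 13)
17) "10000111100011"  (len 14)
18) "0000111100011000"  (len 16)
19) "000111100011000"  (len 15)
20) "00111100011000"  (len 14)
21) "0111100011000"  (len 13)
22) "111100011000"  (len 12)
23) "1110001100011"  (len 13)

13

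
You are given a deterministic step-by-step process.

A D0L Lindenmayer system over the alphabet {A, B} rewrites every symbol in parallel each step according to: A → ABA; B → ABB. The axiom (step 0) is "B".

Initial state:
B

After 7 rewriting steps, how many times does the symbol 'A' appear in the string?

[0] B
[1] ABB
[2] ABAABBABB
[3] ABAABBABAABAABBABBABAABBABB
[4] ABAABBABAABAABBABBABAABBABAABAABBABAABAABBABBABAABBABBABAABBABAABAABBABBABAABBABB
[5] ABAABBABAABAABBABBABAABBABAABAABBABAABAABBABBABAABBABBABAA…BABAABAABBABAABAABBABBABAABBABBABAABBABAABAABBABBABAABBABB  (len 243)
[6] ABAABBABAABAABBABBABAABBABAABAABBABAABAABBABBABAABBABBABAA…BABAABAABBABAABAABBABBABAABBABBABAABBABAABAABBABBABAABBABB  (len 729)
[7] ABAABBABAABAABBABBABAABBABAABAABBABAABAABBABBABAABBABBABAA…BABAABAABBABAABAABBABBABAABBABBABAABBABAABAABBABBABAABBABB  (len 2187)

1093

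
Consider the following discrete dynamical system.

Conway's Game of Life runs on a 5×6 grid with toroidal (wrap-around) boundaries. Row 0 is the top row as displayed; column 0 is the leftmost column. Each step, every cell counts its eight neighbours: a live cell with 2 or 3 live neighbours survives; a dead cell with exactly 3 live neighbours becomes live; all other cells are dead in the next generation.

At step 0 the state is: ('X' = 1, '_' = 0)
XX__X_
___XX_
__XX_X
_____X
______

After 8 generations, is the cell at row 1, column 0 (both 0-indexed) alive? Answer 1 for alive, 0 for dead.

0

0) XX__X_
___XX_
__XX_X
_____X
______
1) ___XXX
XX____
__XX_X
____X_
X____X
2) _X__X_
XX____
XXXXXX
X__XX_
X__X__
3) _XX__X
______
______
______
XXXX__
4) ___X__
______
______
_XX___
X__X__
5) ______
______
______
_XX___
_X_X__
6) ______
______
______
_XX___
_X____
7) ______
______
______
_XX___
_XX___
8) ______
______
______
_XX___
_XX___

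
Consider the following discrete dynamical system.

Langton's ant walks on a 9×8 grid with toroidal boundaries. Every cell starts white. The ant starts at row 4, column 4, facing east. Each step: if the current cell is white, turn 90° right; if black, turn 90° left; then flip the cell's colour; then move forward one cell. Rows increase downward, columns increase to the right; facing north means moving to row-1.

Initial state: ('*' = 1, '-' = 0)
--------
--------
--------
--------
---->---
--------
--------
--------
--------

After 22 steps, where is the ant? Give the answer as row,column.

1,3

t=0: --------
--------
--------
--------
---->---
--------
--------
--------
--------
t=1: --------
--------
--------
--------
----*---
----v---
--------
--------
--------
t=2: --------
--------
--------
--------
----*---
---<*---
--------
--------
--------
t=3: --------
--------
--------
--------
---^*---
---**---
--------
--------
--------
t=4: --------
--------
--------
--------
---*>---
---**---
--------
--------
--------
t=5: --------
--------
--------
----^---
---*----
---**---
--------
--------
--------
t=6: --------
--------
--------
----*>--
---*----
---**---
--------
--------
--------
t=7: --------
--------
--------
----**--
---*-v--
---**---
--------
--------
--------
t=8: --------
--------
--------
----**--
---*<*--
---**---
--------
--------
--------
t=9: --------
--------
--------
----^*--
---***--
---**---
--------
--------
--------
t=10: --------
--------
--------
---<-*--
---***--
---**---
--------
--------
--------
t=11: --------
--------
---^----
---*-*--
---***--
---**---
--------
--------
--------
t=12: --------
--------
---*>---
---*-*--
---***--
---**---
--------
--------
--------
t=13: --------
--------
---**---
---*v*--
---***--
---**---
--------
--------
--------
t=14: --------
--------
---**---
---<**--
---***--
---**---
--------
--------
--------
t=15: --------
--------
---**---
----**--
---v**--
---**---
--------
--------
--------
t=16: --------
--------
---**---
----**--
---->*--
---**---
--------
--------
--------
t=17: --------
--------
---**---
----^*--
-----*--
---**---
--------
--------
--------
t=18: --------
--------
---**---
---<-*--
-----*--
---**---
--------
--------
--------
t=19: --------
--------
---^*---
---*-*--
-----*--
---**---
--------
--------
--------
t=20: --------
--------
--<-*---
---*-*--
-----*--
---**---
--------
--------
--------
t=21: --------
--^-----
--*-*---
---*-*--
-----*--
---**---
--------
--------
--------
t=22: --------
--*>----
--*-*---
---*-*--
-----*--
---**---
--------
--------
--------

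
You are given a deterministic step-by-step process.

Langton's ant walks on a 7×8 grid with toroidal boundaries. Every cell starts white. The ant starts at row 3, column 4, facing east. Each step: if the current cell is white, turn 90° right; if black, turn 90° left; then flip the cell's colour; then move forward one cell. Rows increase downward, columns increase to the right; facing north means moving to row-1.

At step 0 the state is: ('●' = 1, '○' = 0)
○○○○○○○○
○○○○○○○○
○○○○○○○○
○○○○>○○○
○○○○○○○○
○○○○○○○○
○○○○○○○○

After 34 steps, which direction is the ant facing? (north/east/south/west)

west

gen 0: ○○○○○○○○
○○○○○○○○
○○○○○○○○
○○○○>○○○
○○○○○○○○
○○○○○○○○
○○○○○○○○
gen 1: ○○○○○○○○
○○○○○○○○
○○○○○○○○
○○○○●○○○
○○○○v○○○
○○○○○○○○
○○○○○○○○
gen 2: ○○○○○○○○
○○○○○○○○
○○○○○○○○
○○○○●○○○
○○○<●○○○
○○○○○○○○
○○○○○○○○
gen 3: ○○○○○○○○
○○○○○○○○
○○○○○○○○
○○○^●○○○
○○○●●○○○
○○○○○○○○
○○○○○○○○
gen 4: ○○○○○○○○
○○○○○○○○
○○○○○○○○
○○○●>○○○
○○○●●○○○
○○○○○○○○
○○○○○○○○
gen 5: ○○○○○○○○
○○○○○○○○
○○○○^○○○
○○○●○○○○
○○○●●○○○
○○○○○○○○
○○○○○○○○
gen 6: ○○○○○○○○
○○○○○○○○
○○○○●>○○
○○○●○○○○
○○○●●○○○
○○○○○○○○
○○○○○○○○
gen 7: ○○○○○○○○
○○○○○○○○
○○○○●●○○
○○○●○v○○
○○○●●○○○
○○○○○○○○
○○○○○○○○
gen 8: ○○○○○○○○
○○○○○○○○
○○○○●●○○
○○○●<●○○
○○○●●○○○
○○○○○○○○
○○○○○○○○
gen 9: ○○○○○○○○
○○○○○○○○
○○○○^●○○
○○○●●●○○
○○○●●○○○
○○○○○○○○
○○○○○○○○
gen 10: ○○○○○○○○
○○○○○○○○
○○○<○●○○
○○○●●●○○
○○○●●○○○
○○○○○○○○
○○○○○○○○
gen 11: ○○○○○○○○
○○○^○○○○
○○○●○●○○
○○○●●●○○
○○○●●○○○
○○○○○○○○
○○○○○○○○
gen 12: ○○○○○○○○
○○○●>○○○
○○○●○●○○
○○○●●●○○
○○○●●○○○
○○○○○○○○
○○○○○○○○
gen 13: ○○○○○○○○
○○○●●○○○
○○○●v●○○
○○○●●●○○
○○○●●○○○
○○○○○○○○
○○○○○○○○
gen 14: ○○○○○○○○
○○○●●○○○
○○○<●●○○
○○○●●●○○
○○○●●○○○
○○○○○○○○
○○○○○○○○
gen 15: ○○○○○○○○
○○○●●○○○
○○○○●●○○
○○○v●●○○
○○○●●○○○
○○○○○○○○
○○○○○○○○
gen 16: ○○○○○○○○
○○○●●○○○
○○○○●●○○
○○○○>●○○
○○○●●○○○
○○○○○○○○
○○○○○○○○
gen 17: ○○○○○○○○
○○○●●○○○
○○○○^●○○
○○○○○●○○
○○○●●○○○
○○○○○○○○
○○○○○○○○
gen 18: ○○○○○○○○
○○○●●○○○
○○○<○●○○
○○○○○●○○
○○○●●○○○
○○○○○○○○
○○○○○○○○
gen 19: ○○○○○○○○
○○○^●○○○
○○○●○●○○
○○○○○●○○
○○○●●○○○
○○○○○○○○
○○○○○○○○
gen 20: ○○○○○○○○
○○<○●○○○
○○○●○●○○
○○○○○●○○
○○○●●○○○
○○○○○○○○
○○○○○○○○
gen 21: ○○^○○○○○
○○●○●○○○
○○○●○●○○
○○○○○●○○
○○○●●○○○
○○○○○○○○
○○○○○○○○
gen 22: ○○●>○○○○
○○●○●○○○
○○○●○●○○
○○○○○●○○
○○○●●○○○
○○○○○○○○
○○○○○○○○
gen 23: ○○●●○○○○
○○●v●○○○
○○○●○●○○
○○○○○●○○
○○○●●○○○
○○○○○○○○
○○○○○○○○
gen 24: ○○●●○○○○
○○<●●○○○
○○○●○●○○
○○○○○●○○
○○○●●○○○
○○○○○○○○
○○○○○○○○
gen 25: ○○●●○○○○
○○○●●○○○
○○v●○●○○
○○○○○●○○
○○○●●○○○
○○○○○○○○
○○○○○○○○
gen 26: ○○●●○○○○
○○○●●○○○
○<●●○●○○
○○○○○●○○
○○○●●○○○
○○○○○○○○
○○○○○○○○
gen 27: ○○●●○○○○
○^○●●○○○
○●●●○●○○
○○○○○●○○
○○○●●○○○
○○○○○○○○
○○○○○○○○
gen 28: ○○●●○○○○
○●>●●○○○
○●●●○●○○
○○○○○●○○
○○○●●○○○
○○○○○○○○
○○○○○○○○
gen 29: ○○●●○○○○
○●●●●○○○
○●v●○●○○
○○○○○●○○
○○○●●○○○
○○○○○○○○
○○○○○○○○
gen 30: ○○●●○○○○
○●●●●○○○
○●○>○●○○
○○○○○●○○
○○○●●○○○
○○○○○○○○
○○○○○○○○
gen 31: ○○●●○○○○
○●●^●○○○
○●○○○●○○
○○○○○●○○
○○○●●○○○
○○○○○○○○
○○○○○○○○
gen 32: ○○●●○○○○
○●<○●○○○
○●○○○●○○
○○○○○●○○
○○○●●○○○
○○○○○○○○
○○○○○○○○
gen 33: ○○●●○○○○
○●○○●○○○
○●v○○●○○
○○○○○●○○
○○○●●○○○
○○○○○○○○
○○○○○○○○
gen 34: ○○●●○○○○
○●○○●○○○
○<●○○●○○
○○○○○●○○
○○○●●○○○
○○○○○○○○
○○○○○○○○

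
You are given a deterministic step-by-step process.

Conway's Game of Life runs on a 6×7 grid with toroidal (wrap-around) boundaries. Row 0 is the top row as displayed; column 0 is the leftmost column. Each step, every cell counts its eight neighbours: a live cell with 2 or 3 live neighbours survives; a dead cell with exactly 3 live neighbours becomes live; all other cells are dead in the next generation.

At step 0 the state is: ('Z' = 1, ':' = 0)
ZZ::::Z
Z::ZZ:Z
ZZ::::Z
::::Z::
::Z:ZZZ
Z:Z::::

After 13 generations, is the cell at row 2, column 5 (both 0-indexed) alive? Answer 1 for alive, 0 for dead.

0

t=0: ZZ::::Z
Z::ZZ:Z
ZZ::::Z
::::Z::
::Z:ZZZ
Z:Z::::
t=1: ::ZZ:Z:
::Z::::
:Z:ZZ:Z
:Z:ZZ::
:Z::ZZZ
::ZZ:::
t=2: :Z::Z::
:Z:::Z:
ZZ::ZZ:
:Z::::Z
ZZ:::Z:
:Z::::Z
t=3: :ZZ::Z:
:ZZ::ZZ
:ZZ:ZZ:
::Z:Z::
:ZZ::Z:
:ZZ::ZZ
t=4: :::ZZ::
::::::Z
Z:::Z:Z
::::Z::
Z:::ZZZ
:::ZZZZ
t=5: :::Z::Z
Z::ZZ:Z
Z:::::Z
:::ZZ::
Z::::::
Z::::::
t=6: :::ZZZZ
:::ZZ::
Z:::::Z
Z:::::Z
:::::::
Z:::::Z
t=7: Z::Z::Z
Z::Z:::
Z::::ZZ
Z:::::Z
:::::::
Z:::Z:Z
t=8: :Z:ZZZ:
:Z::ZZ:
:Z:::Z:
Z::::Z:
:::::Z:
Z::::ZZ
t=9: :ZZZ:::
ZZ:Z::Z
ZZ:::Z:
::::ZZ:
Z:::ZZ:
Z::::::
t=10: :::Z::Z
:::ZZ:Z
:ZZ::Z:
ZZ:::::
::::ZZ:
Z:ZZZ:Z
t=11: ::::::Z
Z::ZZ:Z
:ZZZZZZ
ZZZ:ZZZ
::Z:ZZ:
Z:Z:::Z
t=12: :Z:Z:::
:Z:::::
:::::::
:::::::
::Z:Z::
ZZ:Z::Z
t=13: :Z:::::
::Z::::
:::::::
:::::::
ZZZZ:::
ZZ:ZZ::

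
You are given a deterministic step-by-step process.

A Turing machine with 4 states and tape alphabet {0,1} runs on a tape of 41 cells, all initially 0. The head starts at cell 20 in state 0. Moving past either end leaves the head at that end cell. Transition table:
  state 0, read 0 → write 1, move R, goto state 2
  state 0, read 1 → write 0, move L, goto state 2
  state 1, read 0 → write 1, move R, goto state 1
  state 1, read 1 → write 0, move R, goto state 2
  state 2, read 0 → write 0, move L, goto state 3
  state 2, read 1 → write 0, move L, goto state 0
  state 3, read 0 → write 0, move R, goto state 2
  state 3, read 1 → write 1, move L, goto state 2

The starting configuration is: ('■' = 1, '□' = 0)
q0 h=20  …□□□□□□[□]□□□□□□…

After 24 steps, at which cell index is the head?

18

step 0: q0 h=20  …□□□□□□[□]□□□□□□…
step 1: q2 h=21  …□□□□□■[□]□□□□□□…
step 2: q3 h=20  …□□□□□□[■]□□□□□□…
step 3: q2 h=19  …□□□□□□[□]■□□□□□…
step 4: q3 h=18  …□□□□□□[□]□■□□□□…
step 5: q2 h=19  …□□□□□□[□]■□□□□□…
step 6: q3 h=18  …□□□□□□[□]□■□□□□…
step 7: q2 h=19  …□□□□□□[□]■□□□□□…
step 8: q3 h=18  …□□□□□□[□]□■□□□□…
step 9: q2 h=19  …□□□□□□[□]■□□□□□…
step 10: q3 h=18  …□□□□□□[□]□■□□□□…
step 11: q2 h=19  …□□□□□□[□]■□□□□□…
step 12: q3 h=18  …□□□□□□[□]□■□□□□…
step 13: q2 h=19  …□□□□□□[□]■□□□□□…
step 14: q3 h=18  …□□□□□□[□]□■□□□□…
step 15: q2 h=19  …□□□□□□[□]■□□□□□…
step 16: q3 h=18  …□□□□□□[□]□■□□□□…
step 17: q2 h=19  …□□□□□□[□]■□□□□□…
step 18: q3 h=18  …□□□□□□[□]□■□□□□…
step 19: q2 h=19  …□□□□□□[□]■□□□□□…
step 20: q3 h=18  …□□□□□□[□]□■□□□□…
step 21: q2 h=19  …□□□□□□[□]■□□□□□…
step 22: q3 h=18  …□□□□□□[□]□■□□□□…
step 23: q2 h=19  …□□□□□□[□]■□□□□□…
step 24: q3 h=18  …□□□□□□[□]□■□□□□…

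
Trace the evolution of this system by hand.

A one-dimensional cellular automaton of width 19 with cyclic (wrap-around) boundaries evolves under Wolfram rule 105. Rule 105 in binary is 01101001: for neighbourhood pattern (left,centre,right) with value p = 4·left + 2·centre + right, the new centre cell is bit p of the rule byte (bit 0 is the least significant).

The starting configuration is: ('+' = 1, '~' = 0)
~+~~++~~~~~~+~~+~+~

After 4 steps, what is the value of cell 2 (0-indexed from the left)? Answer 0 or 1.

0) ~+~~++~~~~~~+~~+~+~
1) ~~~~++~++++~~~~~+~~
2) +++~++++~~+~+++~~~+
3) ~~+++~~+~~~++~+~+~+
4) ~~+~+~~~~+~+++~+~+~

1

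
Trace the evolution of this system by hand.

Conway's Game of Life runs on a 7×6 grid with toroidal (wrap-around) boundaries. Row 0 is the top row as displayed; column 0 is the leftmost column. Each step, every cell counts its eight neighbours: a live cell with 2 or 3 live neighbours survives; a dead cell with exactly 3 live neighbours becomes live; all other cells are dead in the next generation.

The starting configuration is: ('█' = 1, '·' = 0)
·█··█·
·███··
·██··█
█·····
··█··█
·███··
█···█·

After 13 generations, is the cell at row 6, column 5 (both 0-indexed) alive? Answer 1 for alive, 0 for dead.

1

step 0: ·█··█·
·███··
·██··█
█·····
··█··█
·███··
█···█·
step 1: ██··██
···██·
···█··
█·█··█
█·██··
██████
█···██
step 2: ·█····
█·██··
··██·█
█·█·██
······
······
······
step 3: ·██···
█··██·
······
███·██
·····█
······
······
step 4: ·███··
·███··
··█···
██··██
·█··██
······
······
step 5: ·█·█··
······
····██
·████·
·█··█·
······
··█···
step 6: ··█···
····█·
··█·██
███···
·█··█·
······
··█···
step 7: ···█··
····██
█·█·██
█·█·█·
███···
······
······
step 8: ····█·
█·····
█·····
··█·█·
█·██·█
·█····
······
step 9: ······
·····█
·█···█
█·█·█·
█·████
███···
······
step 10: ······
█·····
·█··██
··█···
····█·
█·█·█·
·█····
step 11: ······
█····█
██···█
···███
·█···█
·█·█·█
·█····
step 12: █·····
·█···█
·█····
·██···
···█·█
·█··█·
█·█···
step 13: █····█
·█····
·█····
███···
██·██·
██████
█····█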